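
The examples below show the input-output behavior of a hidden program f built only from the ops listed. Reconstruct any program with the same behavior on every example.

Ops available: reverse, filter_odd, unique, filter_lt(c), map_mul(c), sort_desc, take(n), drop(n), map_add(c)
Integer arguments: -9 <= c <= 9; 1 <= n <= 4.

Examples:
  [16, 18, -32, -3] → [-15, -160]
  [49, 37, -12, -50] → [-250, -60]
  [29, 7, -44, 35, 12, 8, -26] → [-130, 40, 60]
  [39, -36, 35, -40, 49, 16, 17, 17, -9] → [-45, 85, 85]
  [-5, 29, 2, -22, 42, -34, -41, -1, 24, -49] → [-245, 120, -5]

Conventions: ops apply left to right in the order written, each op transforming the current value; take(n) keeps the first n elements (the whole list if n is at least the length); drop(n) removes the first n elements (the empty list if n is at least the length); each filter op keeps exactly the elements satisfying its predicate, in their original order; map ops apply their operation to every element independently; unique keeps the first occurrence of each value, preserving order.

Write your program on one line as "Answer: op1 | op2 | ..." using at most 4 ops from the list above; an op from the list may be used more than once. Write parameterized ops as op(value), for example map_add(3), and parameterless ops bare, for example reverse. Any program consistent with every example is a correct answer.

drop(2) | reverse | take(3) | map_mul(5)

Check, running the answer program on each example:
  [16, 18, -32, -3] -> [-32, -3] -> [-3, -32] -> [-3, -32] -> [-15, -160]
  [49, 37, -12, -50] -> [-12, -50] -> [-50, -12] -> [-50, -12] -> [-250, -60]
  [29, 7, -44, 35, 12, 8, -26] -> [-44, 35, 12, 8, -26] -> [-26, 8, 12, 35, -44] -> [-26, 8, 12] -> [-130, 40, 60]
  [39, -36, 35, -40, 49, 16, 17, 17, -9] -> [35, -40, 49, 16, 17, 17, -9] -> [-9, 17, 17, 16, 49, -40, 35] -> [-9, 17, 17] -> [-45, 85, 85]
  [-5, 29, 2, -22, 42, -34, -41, -1, 24, -49] -> [2, -22, 42, -34, -41, -1, 24, -49] -> [-49, 24, -1, -41, -34, 42, -22, 2] -> [-49, 24, -1] -> [-245, 120, -5]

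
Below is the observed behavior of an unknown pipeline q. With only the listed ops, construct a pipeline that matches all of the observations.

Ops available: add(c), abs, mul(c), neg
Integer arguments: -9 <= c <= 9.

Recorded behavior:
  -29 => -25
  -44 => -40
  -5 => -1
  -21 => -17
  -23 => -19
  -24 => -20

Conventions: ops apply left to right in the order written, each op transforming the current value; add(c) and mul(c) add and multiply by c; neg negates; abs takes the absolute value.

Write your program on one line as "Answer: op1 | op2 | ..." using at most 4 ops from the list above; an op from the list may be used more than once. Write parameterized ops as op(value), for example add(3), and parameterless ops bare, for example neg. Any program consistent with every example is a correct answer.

abs | add(-4) | mul(-1)

Check, running the answer program on each example:
  -29 -> 29 -> 25 -> -25
  -44 -> 44 -> 40 -> -40
  -5 -> 5 -> 1 -> -1
  -21 -> 21 -> 17 -> -17
  -23 -> 23 -> 19 -> -19
  -24 -> 24 -> 20 -> -20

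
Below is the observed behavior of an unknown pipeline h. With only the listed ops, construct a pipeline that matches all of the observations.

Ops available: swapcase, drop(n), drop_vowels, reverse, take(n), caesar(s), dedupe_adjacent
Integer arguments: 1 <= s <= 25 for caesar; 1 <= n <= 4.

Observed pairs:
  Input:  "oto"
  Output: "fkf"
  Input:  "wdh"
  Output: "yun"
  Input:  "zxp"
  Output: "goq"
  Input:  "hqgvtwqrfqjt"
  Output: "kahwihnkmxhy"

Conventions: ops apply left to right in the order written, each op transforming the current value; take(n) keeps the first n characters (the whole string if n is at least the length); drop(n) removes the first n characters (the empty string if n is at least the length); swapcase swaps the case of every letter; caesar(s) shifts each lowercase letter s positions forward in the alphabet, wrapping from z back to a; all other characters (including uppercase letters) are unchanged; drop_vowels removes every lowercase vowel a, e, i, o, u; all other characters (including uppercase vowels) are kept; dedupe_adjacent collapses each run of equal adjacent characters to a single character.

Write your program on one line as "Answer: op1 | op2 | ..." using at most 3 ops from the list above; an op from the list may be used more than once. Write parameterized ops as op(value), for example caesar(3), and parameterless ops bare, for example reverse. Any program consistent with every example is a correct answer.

reverse | caesar(17)

Check, running the answer program on each example:
  "oto" -> "oto" -> "fkf"
  "wdh" -> "hdw" -> "yun"
  "zxp" -> "pxz" -> "goq"
  "hqgvtwqrfqjt" -> "tjqfrqwtvgqh" -> "kahwihnkmxhy"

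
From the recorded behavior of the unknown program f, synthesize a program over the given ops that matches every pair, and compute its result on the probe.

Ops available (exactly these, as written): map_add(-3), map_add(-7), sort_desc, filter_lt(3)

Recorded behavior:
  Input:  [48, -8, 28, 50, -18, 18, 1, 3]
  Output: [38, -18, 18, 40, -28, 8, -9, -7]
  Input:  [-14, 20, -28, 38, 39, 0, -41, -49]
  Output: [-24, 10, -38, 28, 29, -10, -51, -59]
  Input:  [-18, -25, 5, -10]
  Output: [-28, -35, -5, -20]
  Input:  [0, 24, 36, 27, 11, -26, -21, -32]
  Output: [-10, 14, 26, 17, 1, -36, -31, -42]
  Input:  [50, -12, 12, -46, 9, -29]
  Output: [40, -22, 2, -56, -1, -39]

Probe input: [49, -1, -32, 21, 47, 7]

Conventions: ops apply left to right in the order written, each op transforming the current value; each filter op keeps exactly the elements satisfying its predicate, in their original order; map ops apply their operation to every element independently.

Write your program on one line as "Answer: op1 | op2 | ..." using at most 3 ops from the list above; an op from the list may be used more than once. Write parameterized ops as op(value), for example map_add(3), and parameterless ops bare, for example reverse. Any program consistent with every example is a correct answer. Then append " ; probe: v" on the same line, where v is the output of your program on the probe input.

map_add(-7) | map_add(-3) ; probe: [39, -11, -42, 11, 37, -3]

Check, running the answer program on each example:
  [48, -8, 28, 50, -18, 18, 1, 3] -> [41, -15, 21, 43, -25, 11, -6, -4] -> [38, -18, 18, 40, -28, 8, -9, -7]
  [-14, 20, -28, 38, 39, 0, -41, -49] -> [-21, 13, -35, 31, 32, -7, -48, -56] -> [-24, 10, -38, 28, 29, -10, -51, -59]
  [-18, -25, 5, -10] -> [-25, -32, -2, -17] -> [-28, -35, -5, -20]
  [0, 24, 36, 27, 11, -26, -21, -32] -> [-7, 17, 29, 20, 4, -33, -28, -39] -> [-10, 14, 26, 17, 1, -36, -31, -42]
  [50, -12, 12, -46, 9, -29] -> [43, -19, 5, -53, 2, -36] -> [40, -22, 2, -56, -1, -39]
  probe: [49, -1, -32, 21, 47, 7] -> [42, -8, -39, 14, 40, 0] -> [39, -11, -42, 11, 37, -3]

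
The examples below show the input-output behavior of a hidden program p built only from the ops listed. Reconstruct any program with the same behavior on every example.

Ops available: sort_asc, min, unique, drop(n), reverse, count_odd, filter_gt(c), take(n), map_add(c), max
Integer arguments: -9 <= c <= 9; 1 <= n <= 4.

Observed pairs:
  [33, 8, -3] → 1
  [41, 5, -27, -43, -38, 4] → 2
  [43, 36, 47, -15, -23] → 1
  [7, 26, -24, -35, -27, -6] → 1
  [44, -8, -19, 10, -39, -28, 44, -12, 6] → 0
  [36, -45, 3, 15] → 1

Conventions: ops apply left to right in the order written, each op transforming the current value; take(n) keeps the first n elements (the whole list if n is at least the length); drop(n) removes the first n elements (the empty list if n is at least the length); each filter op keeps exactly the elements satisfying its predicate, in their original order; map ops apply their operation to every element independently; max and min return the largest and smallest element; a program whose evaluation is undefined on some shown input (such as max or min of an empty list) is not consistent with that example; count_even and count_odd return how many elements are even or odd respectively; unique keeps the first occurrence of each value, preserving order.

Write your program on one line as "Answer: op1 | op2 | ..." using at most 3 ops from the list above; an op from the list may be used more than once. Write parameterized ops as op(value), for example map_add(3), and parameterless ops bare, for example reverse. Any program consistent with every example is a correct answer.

take(2) | count_odd

Check, running the answer program on each example:
  [33, 8, -3] -> [33, 8] -> 1
  [41, 5, -27, -43, -38, 4] -> [41, 5] -> 2
  [43, 36, 47, -15, -23] -> [43, 36] -> 1
  [7, 26, -24, -35, -27, -6] -> [7, 26] -> 1
  [44, -8, -19, 10, -39, -28, 44, -12, 6] -> [44, -8] -> 0
  [36, -45, 3, 15] -> [36, -45] -> 1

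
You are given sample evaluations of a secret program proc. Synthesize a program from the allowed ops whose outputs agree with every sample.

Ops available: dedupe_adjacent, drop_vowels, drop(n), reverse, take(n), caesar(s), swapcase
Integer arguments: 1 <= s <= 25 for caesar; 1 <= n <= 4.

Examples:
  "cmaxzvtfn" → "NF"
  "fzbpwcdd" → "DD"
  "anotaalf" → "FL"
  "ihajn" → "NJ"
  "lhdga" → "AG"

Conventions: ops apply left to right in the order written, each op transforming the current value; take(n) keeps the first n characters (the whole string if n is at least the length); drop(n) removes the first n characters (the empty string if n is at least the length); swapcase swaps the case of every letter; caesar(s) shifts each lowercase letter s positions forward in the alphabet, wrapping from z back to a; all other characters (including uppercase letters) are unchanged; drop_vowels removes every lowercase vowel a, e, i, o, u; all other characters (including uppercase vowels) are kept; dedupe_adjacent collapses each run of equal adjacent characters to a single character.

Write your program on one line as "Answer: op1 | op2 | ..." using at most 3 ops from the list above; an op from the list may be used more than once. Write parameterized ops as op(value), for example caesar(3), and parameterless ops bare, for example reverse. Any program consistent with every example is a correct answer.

reverse | swapcase | take(2)

Check, running the answer program on each example:
  "cmaxzvtfn" -> "nftvzxamc" -> "NFTVZXAMC" -> "NF"
  "fzbpwcdd" -> "ddcwpbzf" -> "DDCWPBZF" -> "DD"
  "anotaalf" -> "flaatona" -> "FLAATONA" -> "FL"
  "ihajn" -> "njahi" -> "NJAHI" -> "NJ"
  "lhdga" -> "agdhl" -> "AGDHL" -> "AG"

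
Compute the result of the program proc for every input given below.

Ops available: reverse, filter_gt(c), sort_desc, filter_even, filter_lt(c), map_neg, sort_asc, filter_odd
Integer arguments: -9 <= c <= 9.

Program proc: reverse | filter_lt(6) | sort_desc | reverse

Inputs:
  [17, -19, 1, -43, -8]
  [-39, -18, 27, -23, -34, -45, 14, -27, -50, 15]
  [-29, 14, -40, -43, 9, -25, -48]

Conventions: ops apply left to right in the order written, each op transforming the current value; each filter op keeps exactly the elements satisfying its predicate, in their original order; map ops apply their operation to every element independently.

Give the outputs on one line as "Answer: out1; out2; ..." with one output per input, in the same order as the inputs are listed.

[-43, -19, -8, 1]; [-50, -45, -39, -34, -27, -23, -18]; [-48, -43, -40, -29, -25]

Execution, op by op:
  [17, -19, 1, -43, -8] -> [-8, -43, 1, -19, 17] -> [-8, -43, 1, -19] -> [1, -8, -19, -43] -> [-43, -19, -8, 1]
  [-39, -18, 27, -23, -34, -45, 14, -27, -50, 15] -> [15, -50, -27, 14, -45, -34, -23, 27, -18, -39] -> [-50, -27, -45, -34, -23, -18, -39] -> [-18, -23, -27, -34, -39, -45, -50] -> [-50, -45, -39, -34, -27, -23, -18]
  [-29, 14, -40, -43, 9, -25, -48] -> [-48, -25, 9, -43, -40, 14, -29] -> [-48, -25, -43, -40, -29] -> [-25, -29, -40, -43, -48] -> [-48, -43, -40, -29, -25]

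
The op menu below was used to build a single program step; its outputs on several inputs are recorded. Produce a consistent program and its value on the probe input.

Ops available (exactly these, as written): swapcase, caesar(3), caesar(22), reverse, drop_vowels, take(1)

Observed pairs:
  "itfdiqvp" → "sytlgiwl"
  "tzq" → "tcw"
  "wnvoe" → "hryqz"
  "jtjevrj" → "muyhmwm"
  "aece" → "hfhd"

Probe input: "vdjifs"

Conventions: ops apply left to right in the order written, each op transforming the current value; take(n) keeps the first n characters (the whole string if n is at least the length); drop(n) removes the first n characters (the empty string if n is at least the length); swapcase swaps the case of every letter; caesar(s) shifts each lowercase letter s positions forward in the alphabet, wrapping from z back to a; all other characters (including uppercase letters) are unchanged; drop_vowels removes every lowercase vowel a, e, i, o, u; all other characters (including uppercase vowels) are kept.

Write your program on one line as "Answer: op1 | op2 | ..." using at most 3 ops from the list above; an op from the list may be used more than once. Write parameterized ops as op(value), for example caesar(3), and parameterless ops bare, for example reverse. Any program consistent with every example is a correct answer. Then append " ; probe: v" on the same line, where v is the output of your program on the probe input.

caesar(3) | reverse ; probe: "vilmgy"

Check, running the answer program on each example:
  "itfdiqvp" -> "lwigltys" -> "sytlgiwl"
  "tzq" -> "wct" -> "tcw"
  "wnvoe" -> "zqyrh" -> "hryqz"
  "jtjevrj" -> "mwmhyum" -> "muyhmwm"
  "aece" -> "dhfh" -> "hfhd"
  probe: "vdjifs" -> "ygmliv" -> "vilmgy"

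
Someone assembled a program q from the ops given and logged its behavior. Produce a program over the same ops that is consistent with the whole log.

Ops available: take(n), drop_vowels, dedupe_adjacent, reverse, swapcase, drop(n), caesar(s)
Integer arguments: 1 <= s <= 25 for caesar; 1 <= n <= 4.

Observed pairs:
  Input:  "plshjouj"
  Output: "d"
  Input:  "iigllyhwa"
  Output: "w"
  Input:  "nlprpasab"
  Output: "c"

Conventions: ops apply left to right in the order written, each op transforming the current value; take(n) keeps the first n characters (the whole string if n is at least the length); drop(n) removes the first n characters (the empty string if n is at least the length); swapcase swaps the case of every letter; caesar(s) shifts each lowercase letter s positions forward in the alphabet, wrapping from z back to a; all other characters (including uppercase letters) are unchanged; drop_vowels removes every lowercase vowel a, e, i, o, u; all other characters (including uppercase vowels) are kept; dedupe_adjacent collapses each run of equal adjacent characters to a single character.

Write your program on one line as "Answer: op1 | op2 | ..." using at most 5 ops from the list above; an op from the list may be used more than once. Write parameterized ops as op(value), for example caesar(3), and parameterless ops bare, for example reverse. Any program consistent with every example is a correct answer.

drop_vowels | reverse | take(4) | drop(3) | caesar(11)

Check, running the answer program on each example:
  "plshjouj" -> "plshjj" -> "jjhslp" -> "jjhs" -> "s" -> "d"
  "iigllyhwa" -> "gllyhw" -> "whyllg" -> "whyl" -> "l" -> "w"
  "nlprpasab" -> "nlprpsb" -> "bsprpln" -> "bspr" -> "r" -> "c"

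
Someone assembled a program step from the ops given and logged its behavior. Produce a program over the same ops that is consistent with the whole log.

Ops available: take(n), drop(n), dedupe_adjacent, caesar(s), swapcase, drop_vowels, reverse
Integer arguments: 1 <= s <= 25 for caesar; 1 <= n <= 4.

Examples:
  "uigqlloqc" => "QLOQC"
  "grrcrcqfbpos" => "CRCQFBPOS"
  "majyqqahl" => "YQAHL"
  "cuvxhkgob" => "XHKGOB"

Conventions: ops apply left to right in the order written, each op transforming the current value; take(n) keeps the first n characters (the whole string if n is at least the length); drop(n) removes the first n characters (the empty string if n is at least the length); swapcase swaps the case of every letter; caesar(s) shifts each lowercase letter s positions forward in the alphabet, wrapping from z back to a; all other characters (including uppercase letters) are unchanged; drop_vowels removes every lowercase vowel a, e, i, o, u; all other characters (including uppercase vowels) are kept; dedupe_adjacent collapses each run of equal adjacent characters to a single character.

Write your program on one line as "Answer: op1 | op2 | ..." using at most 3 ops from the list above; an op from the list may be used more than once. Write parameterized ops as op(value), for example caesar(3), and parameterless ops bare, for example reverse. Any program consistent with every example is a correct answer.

swapcase | drop(3) | dedupe_adjacent

Check, running the answer program on each example:
  "uigqlloqc" -> "UIGQLLOQC" -> "QLLOQC" -> "QLOQC"
  "grrcrcqfbpos" -> "GRRCRCQFBPOS" -> "CRCQFBPOS" -> "CRCQFBPOS"
  "majyqqahl" -> "MAJYQQAHL" -> "YQQAHL" -> "YQAHL"
  "cuvxhkgob" -> "CUVXHKGOB" -> "XHKGOB" -> "XHKGOB"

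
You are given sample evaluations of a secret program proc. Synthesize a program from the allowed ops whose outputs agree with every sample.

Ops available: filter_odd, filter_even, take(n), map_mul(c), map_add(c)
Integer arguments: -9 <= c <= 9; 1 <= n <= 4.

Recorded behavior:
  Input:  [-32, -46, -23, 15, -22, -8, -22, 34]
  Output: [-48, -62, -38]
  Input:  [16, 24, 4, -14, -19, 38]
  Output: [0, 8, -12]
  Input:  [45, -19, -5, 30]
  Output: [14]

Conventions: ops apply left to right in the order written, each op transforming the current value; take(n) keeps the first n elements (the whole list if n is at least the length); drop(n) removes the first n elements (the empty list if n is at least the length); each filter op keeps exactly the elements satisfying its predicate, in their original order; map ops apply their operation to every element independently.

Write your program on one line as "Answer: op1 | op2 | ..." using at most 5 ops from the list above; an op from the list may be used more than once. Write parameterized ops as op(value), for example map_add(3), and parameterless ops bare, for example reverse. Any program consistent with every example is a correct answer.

filter_even | map_add(-8) | take(3) | map_add(-8)

Check, running the answer program on each example:
  [-32, -46, -23, 15, -22, -8, -22, 34] -> [-32, -46, -22, -8, -22, 34] -> [-40, -54, -30, -16, -30, 26] -> [-40, -54, -30] -> [-48, -62, -38]
  [16, 24, 4, -14, -19, 38] -> [16, 24, 4, -14, 38] -> [8, 16, -4, -22, 30] -> [8, 16, -4] -> [0, 8, -12]
  [45, -19, -5, 30] -> [30] -> [22] -> [22] -> [14]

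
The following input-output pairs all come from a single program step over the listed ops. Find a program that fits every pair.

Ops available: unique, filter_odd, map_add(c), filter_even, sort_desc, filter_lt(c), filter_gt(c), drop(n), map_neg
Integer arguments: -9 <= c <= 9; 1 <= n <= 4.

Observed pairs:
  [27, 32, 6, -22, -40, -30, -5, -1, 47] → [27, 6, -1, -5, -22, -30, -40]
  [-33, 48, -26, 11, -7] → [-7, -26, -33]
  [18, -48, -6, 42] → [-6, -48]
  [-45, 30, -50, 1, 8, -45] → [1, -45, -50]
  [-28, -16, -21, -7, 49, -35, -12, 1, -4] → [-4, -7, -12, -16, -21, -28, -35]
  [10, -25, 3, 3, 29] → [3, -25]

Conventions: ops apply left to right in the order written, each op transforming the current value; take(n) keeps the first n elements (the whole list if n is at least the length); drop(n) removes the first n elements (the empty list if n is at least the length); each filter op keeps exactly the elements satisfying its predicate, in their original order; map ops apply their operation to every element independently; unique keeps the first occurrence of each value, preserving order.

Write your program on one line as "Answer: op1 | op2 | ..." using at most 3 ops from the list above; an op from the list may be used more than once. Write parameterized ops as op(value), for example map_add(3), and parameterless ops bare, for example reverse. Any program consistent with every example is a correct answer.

sort_desc | drop(2) | unique

Check, running the answer program on each example:
  [27, 32, 6, -22, -40, -30, -5, -1, 47] -> [47, 32, 27, 6, -1, -5, -22, -30, -40] -> [27, 6, -1, -5, -22, -30, -40] -> [27, 6, -1, -5, -22, -30, -40]
  [-33, 48, -26, 11, -7] -> [48, 11, -7, -26, -33] -> [-7, -26, -33] -> [-7, -26, -33]
  [18, -48, -6, 42] -> [42, 18, -6, -48] -> [-6, -48] -> [-6, -48]
  [-45, 30, -50, 1, 8, -45] -> [30, 8, 1, -45, -45, -50] -> [1, -45, -45, -50] -> [1, -45, -50]
  [-28, -16, -21, -7, 49, -35, -12, 1, -4] -> [49, 1, -4, -7, -12, -16, -21, -28, -35] -> [-4, -7, -12, -16, -21, -28, -35] -> [-4, -7, -12, -16, -21, -28, -35]
  [10, -25, 3, 3, 29] -> [29, 10, 3, 3, -25] -> [3, 3, -25] -> [3, -25]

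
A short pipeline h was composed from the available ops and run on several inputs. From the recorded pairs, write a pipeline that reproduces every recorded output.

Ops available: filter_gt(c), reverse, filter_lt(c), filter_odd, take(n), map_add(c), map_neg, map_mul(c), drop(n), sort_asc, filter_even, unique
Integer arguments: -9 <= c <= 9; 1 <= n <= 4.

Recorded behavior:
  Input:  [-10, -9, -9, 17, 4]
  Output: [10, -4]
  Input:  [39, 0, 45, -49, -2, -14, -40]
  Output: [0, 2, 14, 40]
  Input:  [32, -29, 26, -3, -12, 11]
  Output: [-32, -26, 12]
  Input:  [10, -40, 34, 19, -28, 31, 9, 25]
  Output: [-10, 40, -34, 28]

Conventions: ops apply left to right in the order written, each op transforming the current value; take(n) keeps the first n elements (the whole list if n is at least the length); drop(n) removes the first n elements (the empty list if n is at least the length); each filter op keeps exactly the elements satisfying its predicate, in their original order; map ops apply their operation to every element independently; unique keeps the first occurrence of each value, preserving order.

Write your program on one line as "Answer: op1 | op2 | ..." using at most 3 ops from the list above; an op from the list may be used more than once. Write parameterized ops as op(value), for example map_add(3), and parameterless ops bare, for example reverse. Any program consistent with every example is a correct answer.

unique | filter_even | map_neg

Check, running the answer program on each example:
  [-10, -9, -9, 17, 4] -> [-10, -9, 17, 4] -> [-10, 4] -> [10, -4]
  [39, 0, 45, -49, -2, -14, -40] -> [39, 0, 45, -49, -2, -14, -40] -> [0, -2, -14, -40] -> [0, 2, 14, 40]
  [32, -29, 26, -3, -12, 11] -> [32, -29, 26, -3, -12, 11] -> [32, 26, -12] -> [-32, -26, 12]
  [10, -40, 34, 19, -28, 31, 9, 25] -> [10, -40, 34, 19, -28, 31, 9, 25] -> [10, -40, 34, -28] -> [-10, 40, -34, 28]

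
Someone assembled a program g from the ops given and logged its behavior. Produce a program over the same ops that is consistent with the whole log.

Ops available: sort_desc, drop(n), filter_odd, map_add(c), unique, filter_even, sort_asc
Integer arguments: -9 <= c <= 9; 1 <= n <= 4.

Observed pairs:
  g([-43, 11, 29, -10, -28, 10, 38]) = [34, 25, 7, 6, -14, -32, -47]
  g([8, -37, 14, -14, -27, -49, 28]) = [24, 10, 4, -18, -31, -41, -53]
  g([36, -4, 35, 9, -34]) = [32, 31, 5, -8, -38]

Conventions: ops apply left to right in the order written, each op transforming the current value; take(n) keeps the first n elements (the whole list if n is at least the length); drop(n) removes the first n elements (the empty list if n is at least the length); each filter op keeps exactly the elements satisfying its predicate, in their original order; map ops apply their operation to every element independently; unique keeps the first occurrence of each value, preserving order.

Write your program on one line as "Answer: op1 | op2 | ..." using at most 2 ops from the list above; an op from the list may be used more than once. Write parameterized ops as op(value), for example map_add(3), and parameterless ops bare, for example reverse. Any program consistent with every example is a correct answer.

sort_desc | map_add(-4)

Check, running the answer program on each example:
  [-43, 11, 29, -10, -28, 10, 38] -> [38, 29, 11, 10, -10, -28, -43] -> [34, 25, 7, 6, -14, -32, -47]
  [8, -37, 14, -14, -27, -49, 28] -> [28, 14, 8, -14, -27, -37, -49] -> [24, 10, 4, -18, -31, -41, -53]
  [36, -4, 35, 9, -34] -> [36, 35, 9, -4, -34] -> [32, 31, 5, -8, -38]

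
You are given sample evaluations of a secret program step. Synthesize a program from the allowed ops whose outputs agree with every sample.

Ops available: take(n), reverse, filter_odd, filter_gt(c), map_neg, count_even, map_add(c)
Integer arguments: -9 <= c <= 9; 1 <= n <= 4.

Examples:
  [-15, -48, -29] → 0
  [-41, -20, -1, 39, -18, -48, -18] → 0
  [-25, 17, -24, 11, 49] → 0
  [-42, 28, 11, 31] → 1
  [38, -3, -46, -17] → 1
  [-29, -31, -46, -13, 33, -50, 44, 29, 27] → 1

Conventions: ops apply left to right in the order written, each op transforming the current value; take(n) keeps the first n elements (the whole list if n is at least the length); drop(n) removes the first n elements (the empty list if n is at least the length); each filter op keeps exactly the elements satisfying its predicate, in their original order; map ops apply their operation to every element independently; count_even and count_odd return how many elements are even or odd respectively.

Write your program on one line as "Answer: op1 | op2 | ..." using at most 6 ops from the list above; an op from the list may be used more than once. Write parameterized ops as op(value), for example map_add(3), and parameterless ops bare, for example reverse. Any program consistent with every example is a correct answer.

map_add(-3) | map_add(2) | reverse | filter_gt(-5) | map_add(-3) | count_even

Check, running the answer program on each example:
  [-15, -48, -29] -> [-18, -51, -32] -> [-16, -49, -30] -> [-30, -49, -16] -> [] -> [] -> 0
  [-41, -20, -1, 39, -18, -48, -18] -> [-44, -23, -4, 36, -21, -51, -21] -> [-42, -21, -2, 38, -19, -49, -19] -> [-19, -49, -19, 38, -2, -21, -42] -> [38, -2] -> [35, -5] -> 0
  [-25, 17, -24, 11, 49] -> [-28, 14, -27, 8, 46] -> [-26, 16, -25, 10, 48] -> [48, 10, -25, 16, -26] -> [48, 10, 16] -> [45, 7, 13] -> 0
  [-42, 28, 11, 31] -> [-45, 25, 8, 28] -> [-43, 27, 10, 30] -> [30, 10, 27, -43] -> [30, 10, 27] -> [27, 7, 24] -> 1
  [38, -3, -46, -17] -> [35, -6, -49, -20] -> [37, -4, -47, -18] -> [-18, -47, -4, 37] -> [-4, 37] -> [-7, 34] -> 1
  [-29, -31, -46, -13, 33, -50, 44, 29, 27] -> [-32, -34, -49, -16, 30, -53, 41, 26, 24] -> [-30, -32, -47, -14, 32, -51, 43, 28, 26] -> [26, 28, 43, -51, 32, -14, -47, -32, -30] -> [26, 28, 43, 32] -> [23, 25, 40, 29] -> 1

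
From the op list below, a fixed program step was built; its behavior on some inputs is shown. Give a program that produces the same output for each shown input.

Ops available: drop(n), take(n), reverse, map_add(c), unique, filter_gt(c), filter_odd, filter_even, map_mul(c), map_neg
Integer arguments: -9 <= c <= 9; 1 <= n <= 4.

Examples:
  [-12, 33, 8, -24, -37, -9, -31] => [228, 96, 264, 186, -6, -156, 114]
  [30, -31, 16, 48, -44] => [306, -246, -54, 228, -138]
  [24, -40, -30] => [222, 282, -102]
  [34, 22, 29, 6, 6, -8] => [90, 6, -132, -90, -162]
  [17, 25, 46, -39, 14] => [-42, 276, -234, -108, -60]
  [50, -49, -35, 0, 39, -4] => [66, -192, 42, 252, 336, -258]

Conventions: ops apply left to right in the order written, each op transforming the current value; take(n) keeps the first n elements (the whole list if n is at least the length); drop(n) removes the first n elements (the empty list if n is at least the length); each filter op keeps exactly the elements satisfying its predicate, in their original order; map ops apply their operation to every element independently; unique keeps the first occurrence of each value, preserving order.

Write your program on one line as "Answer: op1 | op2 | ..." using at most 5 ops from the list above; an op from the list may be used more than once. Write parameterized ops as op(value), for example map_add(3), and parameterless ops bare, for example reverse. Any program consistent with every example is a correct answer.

reverse | map_add(-3) | map_add(-4) | unique | map_mul(-6)

Check, running the answer program on each example:
  [-12, 33, 8, -24, -37, -9, -31] -> [-31, -9, -37, -24, 8, 33, -12] -> [-34, -12, -40, -27, 5, 30, -15] -> [-38, -16, -44, -31, 1, 26, -19] -> [-38, -16, -44, -31, 1, 26, -19] -> [228, 96, 264, 186, -6, -156, 114]
  [30, -31, 16, 48, -44] -> [-44, 48, 16, -31, 30] -> [-47, 45, 13, -34, 27] -> [-51, 41, 9, -38, 23] -> [-51, 41, 9, -38, 23] -> [306, -246, -54, 228, -138]
  [24, -40, -30] -> [-30, -40, 24] -> [-33, -43, 21] -> [-37, -47, 17] -> [-37, -47, 17] -> [222, 282, -102]
  [34, 22, 29, 6, 6, -8] -> [-8, 6, 6, 29, 22, 34] -> [-11, 3, 3, 26, 19, 31] -> [-15, -1, -1, 22, 15, 27] -> [-15, -1, 22, 15, 27] -> [90, 6, -132, -90, -162]
  [17, 25, 46, -39, 14] -> [14, -39, 46, 25, 17] -> [11, -42, 43, 22, 14] -> [7, -46, 39, 18, 10] -> [7, -46, 39, 18, 10] -> [-42, 276, -234, -108, -60]
  [50, -49, -35, 0, 39, -4] -> [-4, 39, 0, -35, -49, 50] -> [-7, 36, -3, -38, -52, 47] -> [-11, 32, -7, -42, -56, 43] -> [-11, 32, -7, -42, -56, 43] -> [66, -192, 42, 252, 336, -258]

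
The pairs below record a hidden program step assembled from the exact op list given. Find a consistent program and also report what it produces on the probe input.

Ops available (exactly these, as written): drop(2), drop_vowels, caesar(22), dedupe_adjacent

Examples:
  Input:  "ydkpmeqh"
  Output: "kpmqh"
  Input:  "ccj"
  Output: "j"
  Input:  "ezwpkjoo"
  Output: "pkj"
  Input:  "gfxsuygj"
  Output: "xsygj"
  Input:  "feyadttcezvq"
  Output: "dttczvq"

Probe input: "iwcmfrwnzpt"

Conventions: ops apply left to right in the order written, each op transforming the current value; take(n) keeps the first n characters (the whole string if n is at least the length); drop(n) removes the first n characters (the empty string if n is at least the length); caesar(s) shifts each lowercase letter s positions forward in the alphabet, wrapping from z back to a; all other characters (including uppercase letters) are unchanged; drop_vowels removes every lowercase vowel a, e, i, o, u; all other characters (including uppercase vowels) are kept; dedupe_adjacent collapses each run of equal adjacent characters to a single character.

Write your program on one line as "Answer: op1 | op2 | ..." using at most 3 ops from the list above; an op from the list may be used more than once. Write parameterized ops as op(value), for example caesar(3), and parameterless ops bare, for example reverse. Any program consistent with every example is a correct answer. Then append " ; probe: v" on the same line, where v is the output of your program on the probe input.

drop_vowels | drop(2) ; probe: "mfrwnzpt"

Check, running the answer program on each example:
  "ydkpmeqh" -> "ydkpmqh" -> "kpmqh"
  "ccj" -> "ccj" -> "j"
  "ezwpkjoo" -> "zwpkj" -> "pkj"
  "gfxsuygj" -> "gfxsygj" -> "xsygj"
  "feyadttcezvq" -> "fydttczvq" -> "dttczvq"
  probe: "iwcmfrwnzpt" -> "wcmfrwnzpt" -> "mfrwnzpt"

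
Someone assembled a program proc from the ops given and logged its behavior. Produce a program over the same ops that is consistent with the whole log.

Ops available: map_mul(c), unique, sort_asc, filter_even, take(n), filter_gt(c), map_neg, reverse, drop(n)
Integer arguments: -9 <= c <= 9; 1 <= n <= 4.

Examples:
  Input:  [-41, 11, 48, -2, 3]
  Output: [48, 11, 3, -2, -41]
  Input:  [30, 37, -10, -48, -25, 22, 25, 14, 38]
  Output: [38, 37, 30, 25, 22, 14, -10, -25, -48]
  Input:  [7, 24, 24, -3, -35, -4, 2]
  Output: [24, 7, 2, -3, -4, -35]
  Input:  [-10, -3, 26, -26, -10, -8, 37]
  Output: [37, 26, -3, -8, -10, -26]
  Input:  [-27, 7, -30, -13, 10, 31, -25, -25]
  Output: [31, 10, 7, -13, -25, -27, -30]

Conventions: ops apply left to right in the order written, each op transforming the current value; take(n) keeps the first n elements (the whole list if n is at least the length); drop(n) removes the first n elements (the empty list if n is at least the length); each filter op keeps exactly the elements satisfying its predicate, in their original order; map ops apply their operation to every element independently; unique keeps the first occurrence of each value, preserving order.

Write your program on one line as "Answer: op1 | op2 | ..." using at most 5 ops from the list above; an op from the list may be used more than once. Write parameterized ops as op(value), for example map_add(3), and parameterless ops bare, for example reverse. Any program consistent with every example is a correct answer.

unique | reverse | sort_asc | reverse

Check, running the answer program on each example:
  [-41, 11, 48, -2, 3] -> [-41, 11, 48, -2, 3] -> [3, -2, 48, 11, -41] -> [-41, -2, 3, 11, 48] -> [48, 11, 3, -2, -41]
  [30, 37, -10, -48, -25, 22, 25, 14, 38] -> [30, 37, -10, -48, -25, 22, 25, 14, 38] -> [38, 14, 25, 22, -25, -48, -10, 37, 30] -> [-48, -25, -10, 14, 22, 25, 30, 37, 38] -> [38, 37, 30, 25, 22, 14, -10, -25, -48]
  [7, 24, 24, -3, -35, -4, 2] -> [7, 24, -3, -35, -4, 2] -> [2, -4, -35, -3, 24, 7] -> [-35, -4, -3, 2, 7, 24] -> [24, 7, 2, -3, -4, -35]
  [-10, -3, 26, -26, -10, -8, 37] -> [-10, -3, 26, -26, -8, 37] -> [37, -8, -26, 26, -3, -10] -> [-26, -10, -8, -3, 26, 37] -> [37, 26, -3, -8, -10, -26]
  [-27, 7, -30, -13, 10, 31, -25, -25] -> [-27, 7, -30, -13, 10, 31, -25] -> [-25, 31, 10, -13, -30, 7, -27] -> [-30, -27, -25, -13, 7, 10, 31] -> [31, 10, 7, -13, -25, -27, -30]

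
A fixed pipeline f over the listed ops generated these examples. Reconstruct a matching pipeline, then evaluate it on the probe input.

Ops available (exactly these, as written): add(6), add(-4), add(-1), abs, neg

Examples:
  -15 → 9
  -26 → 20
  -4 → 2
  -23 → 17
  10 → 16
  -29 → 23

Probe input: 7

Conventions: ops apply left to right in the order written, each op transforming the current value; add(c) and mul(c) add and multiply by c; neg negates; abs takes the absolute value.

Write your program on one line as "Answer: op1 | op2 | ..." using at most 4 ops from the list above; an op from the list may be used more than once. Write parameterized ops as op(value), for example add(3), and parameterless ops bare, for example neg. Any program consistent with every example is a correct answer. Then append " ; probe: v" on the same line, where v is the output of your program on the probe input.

add(6) | neg | abs ; probe: 13

Check, running the answer program on each example:
  -15 -> -9 -> 9 -> 9
  -26 -> -20 -> 20 -> 20
  -4 -> 2 -> -2 -> 2
  -23 -> -17 -> 17 -> 17
  10 -> 16 -> -16 -> 16
  -29 -> -23 -> 23 -> 23
  probe: 7 -> 13 -> -13 -> 13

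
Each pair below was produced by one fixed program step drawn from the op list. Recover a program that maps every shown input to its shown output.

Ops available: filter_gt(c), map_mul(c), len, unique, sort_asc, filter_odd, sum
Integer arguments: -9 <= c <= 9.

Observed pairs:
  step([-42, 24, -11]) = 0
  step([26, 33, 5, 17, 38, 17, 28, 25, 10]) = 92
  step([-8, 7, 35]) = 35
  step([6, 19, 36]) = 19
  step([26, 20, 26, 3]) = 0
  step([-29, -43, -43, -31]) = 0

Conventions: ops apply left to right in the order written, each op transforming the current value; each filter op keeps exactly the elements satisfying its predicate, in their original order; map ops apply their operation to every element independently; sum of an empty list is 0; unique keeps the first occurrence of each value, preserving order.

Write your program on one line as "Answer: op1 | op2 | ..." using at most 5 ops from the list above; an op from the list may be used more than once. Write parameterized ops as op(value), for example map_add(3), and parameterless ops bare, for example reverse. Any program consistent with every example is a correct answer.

filter_gt(7) | sort_asc | filter_odd | sum

Check, running the answer program on each example:
  [-42, 24, -11] -> [24] -> [24] -> [] -> 0
  [26, 33, 5, 17, 38, 17, 28, 25, 10] -> [26, 33, 17, 38, 17, 28, 25, 10] -> [10, 17, 17, 25, 26, 28, 33, 38] -> [17, 17, 25, 33] -> 92
  [-8, 7, 35] -> [35] -> [35] -> [35] -> 35
  [6, 19, 36] -> [19, 36] -> [19, 36] -> [19] -> 19
  [26, 20, 26, 3] -> [26, 20, 26] -> [20, 26, 26] -> [] -> 0
  [-29, -43, -43, -31] -> [] -> [] -> [] -> 0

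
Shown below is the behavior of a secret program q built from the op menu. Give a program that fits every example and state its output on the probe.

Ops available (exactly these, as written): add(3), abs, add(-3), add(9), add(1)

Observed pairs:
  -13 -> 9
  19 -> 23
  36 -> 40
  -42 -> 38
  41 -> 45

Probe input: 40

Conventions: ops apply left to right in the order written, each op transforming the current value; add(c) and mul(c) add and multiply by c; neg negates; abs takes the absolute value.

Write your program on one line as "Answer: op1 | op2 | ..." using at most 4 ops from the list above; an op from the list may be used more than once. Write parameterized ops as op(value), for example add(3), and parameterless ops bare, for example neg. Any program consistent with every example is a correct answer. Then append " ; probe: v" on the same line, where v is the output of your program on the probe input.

add(1) | add(3) | abs ; probe: 44

Check, running the answer program on each example:
  -13 -> -12 -> -9 -> 9
  19 -> 20 -> 23 -> 23
  36 -> 37 -> 40 -> 40
  -42 -> -41 -> -38 -> 38
  41 -> 42 -> 45 -> 45
  probe: 40 -> 41 -> 44 -> 44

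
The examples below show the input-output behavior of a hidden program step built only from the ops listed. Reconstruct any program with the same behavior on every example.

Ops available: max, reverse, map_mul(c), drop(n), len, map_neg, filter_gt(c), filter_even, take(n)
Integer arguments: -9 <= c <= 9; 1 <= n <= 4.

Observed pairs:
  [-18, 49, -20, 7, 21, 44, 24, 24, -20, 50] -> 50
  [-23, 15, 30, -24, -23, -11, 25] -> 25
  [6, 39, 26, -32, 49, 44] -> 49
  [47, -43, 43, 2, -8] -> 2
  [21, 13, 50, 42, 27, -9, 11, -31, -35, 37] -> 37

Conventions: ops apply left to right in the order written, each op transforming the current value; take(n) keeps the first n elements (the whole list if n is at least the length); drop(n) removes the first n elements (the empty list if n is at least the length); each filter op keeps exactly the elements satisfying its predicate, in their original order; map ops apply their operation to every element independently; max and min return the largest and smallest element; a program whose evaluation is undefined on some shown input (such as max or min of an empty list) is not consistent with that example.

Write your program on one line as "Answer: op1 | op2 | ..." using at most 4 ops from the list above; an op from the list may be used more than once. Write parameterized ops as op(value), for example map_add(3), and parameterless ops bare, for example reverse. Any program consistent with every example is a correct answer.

drop(2) | reverse | take(2) | max

Check, running the answer program on each example:
  [-18, 49, -20, 7, 21, 44, 24, 24, -20, 50] -> [-20, 7, 21, 44, 24, 24, -20, 50] -> [50, -20, 24, 24, 44, 21, 7, -20] -> [50, -20] -> 50
  [-23, 15, 30, -24, -23, -11, 25] -> [30, -24, -23, -11, 25] -> [25, -11, -23, -24, 30] -> [25, -11] -> 25
  [6, 39, 26, -32, 49, 44] -> [26, -32, 49, 44] -> [44, 49, -32, 26] -> [44, 49] -> 49
  [47, -43, 43, 2, -8] -> [43, 2, -8] -> [-8, 2, 43] -> [-8, 2] -> 2
  [21, 13, 50, 42, 27, -9, 11, -31, -35, 37] -> [50, 42, 27, -9, 11, -31, -35, 37] -> [37, -35, -31, 11, -9, 27, 42, 50] -> [37, -35] -> 37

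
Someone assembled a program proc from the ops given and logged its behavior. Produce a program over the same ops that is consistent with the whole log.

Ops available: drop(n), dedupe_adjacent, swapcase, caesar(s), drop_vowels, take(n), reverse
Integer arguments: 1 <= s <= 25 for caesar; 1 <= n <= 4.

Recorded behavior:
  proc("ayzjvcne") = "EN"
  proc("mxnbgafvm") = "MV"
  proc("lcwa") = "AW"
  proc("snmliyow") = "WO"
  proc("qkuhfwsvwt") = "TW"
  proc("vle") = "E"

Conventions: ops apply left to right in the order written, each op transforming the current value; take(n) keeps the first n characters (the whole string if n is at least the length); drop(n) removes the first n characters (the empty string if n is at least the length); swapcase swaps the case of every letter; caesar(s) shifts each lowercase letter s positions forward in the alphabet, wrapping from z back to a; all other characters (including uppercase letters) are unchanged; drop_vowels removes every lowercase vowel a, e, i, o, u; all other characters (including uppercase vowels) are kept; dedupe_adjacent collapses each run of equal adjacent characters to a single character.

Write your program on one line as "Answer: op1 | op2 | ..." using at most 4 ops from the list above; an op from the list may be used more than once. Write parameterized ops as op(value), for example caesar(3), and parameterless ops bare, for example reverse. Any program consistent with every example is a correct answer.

drop(2) | reverse | take(2) | swapcase

Check, running the answer program on each example:
  "ayzjvcne" -> "zjvcne" -> "encvjz" -> "en" -> "EN"
  "mxnbgafvm" -> "nbgafvm" -> "mvfagbn" -> "mv" -> "MV"
  "lcwa" -> "wa" -> "aw" -> "aw" -> "AW"
  "snmliyow" -> "mliyow" -> "woyilm" -> "wo" -> "WO"
  "qkuhfwsvwt" -> "uhfwsvwt" -> "twvswfhu" -> "tw" -> "TW"
  "vle" -> "e" -> "e" -> "e" -> "E"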